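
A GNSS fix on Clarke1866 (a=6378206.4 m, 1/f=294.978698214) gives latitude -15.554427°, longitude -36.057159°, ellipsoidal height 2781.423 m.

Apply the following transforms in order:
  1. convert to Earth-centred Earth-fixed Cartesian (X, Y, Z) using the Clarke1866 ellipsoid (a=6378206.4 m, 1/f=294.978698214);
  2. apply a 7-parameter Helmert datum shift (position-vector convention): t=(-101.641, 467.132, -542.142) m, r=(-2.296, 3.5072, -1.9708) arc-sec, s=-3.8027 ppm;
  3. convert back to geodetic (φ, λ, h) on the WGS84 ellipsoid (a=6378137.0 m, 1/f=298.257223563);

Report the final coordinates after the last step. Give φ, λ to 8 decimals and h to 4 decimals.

φ=-15.55931788°, λ=-36.05504588°, h=2610.9539 m

start: φ=-15.554427°, λ=-36.057159°, h=2781.423 m
→ ECEF (a=6378206.400, f=1/294.978698214): X=4970865.5017, Y=-3619127.3621, Z=-1699921.9452
→ Helmert 7p (PV): X=4970681.4741, Y=-3618712.8849, Z=-1700501.8586
→ geod (Bowring, a=6378137.000): φ=-15.55931788°, λ=-36.05504588°, h=2610.9539 m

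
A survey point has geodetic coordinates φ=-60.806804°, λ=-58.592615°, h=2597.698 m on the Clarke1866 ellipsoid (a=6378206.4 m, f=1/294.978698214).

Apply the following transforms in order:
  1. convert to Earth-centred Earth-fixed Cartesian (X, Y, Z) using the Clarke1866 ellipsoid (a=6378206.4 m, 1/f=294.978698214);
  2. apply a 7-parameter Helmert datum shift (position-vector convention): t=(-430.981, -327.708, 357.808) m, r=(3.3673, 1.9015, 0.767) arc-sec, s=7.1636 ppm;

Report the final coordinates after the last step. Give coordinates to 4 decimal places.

X=1625604.9352 m, Y=-2663401.1746 m, Z=-5546685.7838 m

start: φ=-60.806804°, λ=-58.592615°, h=2597.698 m
→ ECEF (a=6378206.400, f=1/294.978698214): X=1626065.5008, Y=-2663150.9908, Z=-5546945.3887
→ Helmert 7p (PV): X=1625604.9352, Y=-2663401.1746, Z=-5546685.7838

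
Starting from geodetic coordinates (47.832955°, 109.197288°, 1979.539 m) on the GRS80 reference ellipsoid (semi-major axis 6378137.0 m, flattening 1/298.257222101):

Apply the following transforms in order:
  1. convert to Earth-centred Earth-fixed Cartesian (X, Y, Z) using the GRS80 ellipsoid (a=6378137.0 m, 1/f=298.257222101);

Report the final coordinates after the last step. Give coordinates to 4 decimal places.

X=-1410919.5085 m, Y=4052226.5077 m, Z=4705895.3349 m

start: φ=47.832955°, λ=109.197288°, h=1979.539 m
→ ECEF (a=6378137.000, f=1/298.257222101): X=-1410919.5085, Y=4052226.5077, Z=4705895.3349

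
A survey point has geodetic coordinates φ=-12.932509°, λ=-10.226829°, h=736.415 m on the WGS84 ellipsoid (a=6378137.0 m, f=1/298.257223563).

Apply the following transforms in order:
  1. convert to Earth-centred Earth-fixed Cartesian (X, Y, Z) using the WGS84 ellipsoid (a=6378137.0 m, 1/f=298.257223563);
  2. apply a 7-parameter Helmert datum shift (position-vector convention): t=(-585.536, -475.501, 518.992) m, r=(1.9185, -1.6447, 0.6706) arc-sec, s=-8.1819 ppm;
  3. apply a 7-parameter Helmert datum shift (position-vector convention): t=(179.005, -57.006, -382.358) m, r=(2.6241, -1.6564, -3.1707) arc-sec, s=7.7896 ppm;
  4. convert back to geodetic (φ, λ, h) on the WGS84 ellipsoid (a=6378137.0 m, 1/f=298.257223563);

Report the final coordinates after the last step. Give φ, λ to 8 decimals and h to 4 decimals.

start: φ=-12.932509°, λ=-10.226829°, h=736.415 m
→ ECEF (a=6378137.000, f=1/298.257223563): X=6119321.9562, Y=-1103998.2182, Z=-1418293.8575
→ Helmert 7p (PV): X=6118701.2507, Y=-1104431.6000, Z=-1417724.7361
→ Helmert 7p (PV): X=6118922.3256, Y=-1104573.2299, Z=-1418083.0519
→ geod (Bowring, a=6378137.000): φ=-12.93124092°, λ=-10.23269723°, h=405.4650 m

φ=-12.93124092°, λ=-10.23269723°, h=405.4650 m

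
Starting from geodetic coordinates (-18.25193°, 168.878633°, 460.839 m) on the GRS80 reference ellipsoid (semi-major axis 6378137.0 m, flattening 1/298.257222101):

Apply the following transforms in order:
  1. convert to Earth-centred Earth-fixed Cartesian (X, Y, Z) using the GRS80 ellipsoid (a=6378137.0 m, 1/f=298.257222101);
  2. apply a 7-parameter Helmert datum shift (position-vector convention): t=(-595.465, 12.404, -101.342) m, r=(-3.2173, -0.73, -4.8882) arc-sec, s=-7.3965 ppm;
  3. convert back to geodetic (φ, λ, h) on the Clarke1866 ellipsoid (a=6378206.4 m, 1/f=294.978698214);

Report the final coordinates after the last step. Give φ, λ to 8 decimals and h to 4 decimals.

start: φ=-18.251930°, λ=168.878633°, h=460.839 m
→ ECEF (a=6378137.000, f=1/298.257222101): X=-5945875.4850, Y=1168837.2725, Z=-1985029.1076
→ Helmert 7p (PV): X=-5946392.2464, Y=1168950.9774, Z=-1985155.0417
→ geod (Bowring, a=6378206.400): φ=-18.25278882°, λ=168.87852056°, h=956.5233 m

φ=-18.25278882°, λ=168.87852056°, h=956.5233 m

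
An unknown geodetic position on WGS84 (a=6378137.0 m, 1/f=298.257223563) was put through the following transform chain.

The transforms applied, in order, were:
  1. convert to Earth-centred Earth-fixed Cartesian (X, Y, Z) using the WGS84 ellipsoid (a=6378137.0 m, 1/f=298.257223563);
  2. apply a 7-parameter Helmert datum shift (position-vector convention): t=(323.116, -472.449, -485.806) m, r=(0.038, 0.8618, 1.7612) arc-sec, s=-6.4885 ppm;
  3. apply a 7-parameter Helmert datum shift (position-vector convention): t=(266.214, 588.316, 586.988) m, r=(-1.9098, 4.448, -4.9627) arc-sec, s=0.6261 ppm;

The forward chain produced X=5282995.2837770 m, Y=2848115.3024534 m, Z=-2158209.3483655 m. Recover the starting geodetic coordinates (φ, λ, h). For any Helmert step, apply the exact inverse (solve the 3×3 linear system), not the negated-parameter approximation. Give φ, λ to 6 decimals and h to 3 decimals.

start: X=5282995.2838, Y=2848115.3025, Z=-2158209.3484 m
→ Helmert⁻¹: X=5282703.7980, Y=2847672.2916, Z=-2158654.6993
→ Helmert⁻¹: X=5282448.2928, Y=2848117.7189, Z=-2158161.3506
→ geod (Bowring, a=6378137.000): φ=-19.90209800°, λ=28.33204700°, h=1915.9560 m

φ=-19.902098°, λ=28.332047°, h=1915.956 m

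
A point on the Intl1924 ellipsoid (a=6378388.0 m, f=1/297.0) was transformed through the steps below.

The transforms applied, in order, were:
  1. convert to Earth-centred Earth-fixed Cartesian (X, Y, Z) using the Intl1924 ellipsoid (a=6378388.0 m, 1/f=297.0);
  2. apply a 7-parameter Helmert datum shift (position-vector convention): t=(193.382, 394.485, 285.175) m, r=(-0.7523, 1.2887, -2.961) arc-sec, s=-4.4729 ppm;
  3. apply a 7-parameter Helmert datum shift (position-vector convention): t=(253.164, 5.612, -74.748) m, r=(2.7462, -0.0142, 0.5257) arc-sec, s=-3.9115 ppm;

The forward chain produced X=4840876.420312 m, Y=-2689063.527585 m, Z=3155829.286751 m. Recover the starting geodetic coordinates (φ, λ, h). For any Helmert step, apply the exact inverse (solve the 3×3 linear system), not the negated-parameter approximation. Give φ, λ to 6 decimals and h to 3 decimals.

φ=29.844717°, λ=-29.056788°, h=403.709 m

start: X=4840876.4203, Y=-2689063.5276, Z=3155829.2868 m
→ Helmert⁻¹: X=4840635.5543, Y=-2689049.9769, Z=3155951.8478
→ Helmert⁻¹: X=4840482.7142, Y=-2689398.5145, Z=3155701.2212
→ geod (Bowring, a=6378388.000): φ=29.84471700°, λ=-29.05678800°, h=403.7090 m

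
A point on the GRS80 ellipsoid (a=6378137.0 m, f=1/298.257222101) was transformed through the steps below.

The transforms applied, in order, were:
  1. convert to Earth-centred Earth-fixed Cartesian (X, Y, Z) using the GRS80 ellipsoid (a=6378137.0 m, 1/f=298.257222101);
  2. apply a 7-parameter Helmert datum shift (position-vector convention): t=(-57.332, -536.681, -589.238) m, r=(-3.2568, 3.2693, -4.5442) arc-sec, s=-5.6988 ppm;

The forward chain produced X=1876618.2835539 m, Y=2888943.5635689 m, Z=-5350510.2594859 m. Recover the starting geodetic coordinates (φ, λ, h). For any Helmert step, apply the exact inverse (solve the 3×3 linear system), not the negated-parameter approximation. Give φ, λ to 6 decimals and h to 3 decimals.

start: X=1876618.2836, Y=2888943.5636, Z=-5350510.2595 m
→ Helmert⁻¹: X=1876707.4450, Y=2889622.5282, Z=-5349876.1385
→ geod (Bowring, a=6378137.000): φ=-57.39151400°, λ=56.99770400°, h=421.0970 m

φ=-57.391514°, λ=56.997704°, h=421.097 m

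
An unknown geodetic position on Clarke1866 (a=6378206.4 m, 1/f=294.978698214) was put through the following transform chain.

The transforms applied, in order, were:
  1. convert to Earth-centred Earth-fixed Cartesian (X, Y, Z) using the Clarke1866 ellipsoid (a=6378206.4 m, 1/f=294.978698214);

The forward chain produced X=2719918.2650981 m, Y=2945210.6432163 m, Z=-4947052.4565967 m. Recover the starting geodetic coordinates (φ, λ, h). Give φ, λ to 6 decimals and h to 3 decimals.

φ=-51.169345°, λ=47.277354°, h=2410.045 m

start: X=2719918.2651, Y=2945210.6432, Z=-4947052.4566 m
→ geod (Bowring, a=6378206.400): φ=-51.16934500°, λ=47.27735400°, h=2410.0450 m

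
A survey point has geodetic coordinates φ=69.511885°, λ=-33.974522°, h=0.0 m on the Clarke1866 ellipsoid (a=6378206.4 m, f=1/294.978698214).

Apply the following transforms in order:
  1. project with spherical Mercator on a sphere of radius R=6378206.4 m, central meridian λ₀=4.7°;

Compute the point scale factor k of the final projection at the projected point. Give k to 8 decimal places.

2.85703611

start: φ=69.511885°, λ=-33.974522°, h=0.000 m
→ into merc (λ₀=4.7°): φ=69.51188500°, λ−λ₀=-38.67452200°
scale k = 2.85703611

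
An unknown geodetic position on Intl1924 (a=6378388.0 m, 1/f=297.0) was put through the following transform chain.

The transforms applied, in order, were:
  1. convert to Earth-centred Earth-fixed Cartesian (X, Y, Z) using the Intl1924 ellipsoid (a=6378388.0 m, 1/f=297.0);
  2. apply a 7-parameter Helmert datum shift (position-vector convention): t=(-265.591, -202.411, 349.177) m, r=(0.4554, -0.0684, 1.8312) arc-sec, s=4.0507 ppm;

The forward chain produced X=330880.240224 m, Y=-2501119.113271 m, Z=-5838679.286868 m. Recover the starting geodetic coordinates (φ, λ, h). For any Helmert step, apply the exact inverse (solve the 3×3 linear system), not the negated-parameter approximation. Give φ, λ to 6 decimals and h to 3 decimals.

φ=-66.773558°, λ=-82.457945°, h=397.660 m

start: X=330880.2402, Y=-2501119.1133, Z=-5838679.2869 m
→ Helmert⁻¹: X=331120.3506, Y=-2500922.4031, Z=-5838999.4000
→ geod (Bowring, a=6378388.000): φ=-66.77355800°, λ=-82.45794500°, h=397.6600 m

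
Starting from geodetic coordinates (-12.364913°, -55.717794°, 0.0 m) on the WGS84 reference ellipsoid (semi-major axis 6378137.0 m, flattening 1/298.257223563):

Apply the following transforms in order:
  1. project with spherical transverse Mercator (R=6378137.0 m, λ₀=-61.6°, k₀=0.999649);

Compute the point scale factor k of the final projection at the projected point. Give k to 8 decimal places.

start: φ=-12.364913°, λ=-55.717794°, h=0.000 m
→ into tm (λ₀=-61.6°): φ=-12.36491300°, λ−λ₀=5.88220600°
scale k = 1.00469585

1.00469585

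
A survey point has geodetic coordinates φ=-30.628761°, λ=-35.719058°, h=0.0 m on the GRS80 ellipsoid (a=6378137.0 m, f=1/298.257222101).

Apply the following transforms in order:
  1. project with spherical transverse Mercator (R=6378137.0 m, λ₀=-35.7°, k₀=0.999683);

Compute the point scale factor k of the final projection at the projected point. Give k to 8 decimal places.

start: φ=-30.628761°, λ=-35.719058°, h=0.000 m
→ into tm (λ₀=-35.7°): φ=-30.62876100°, λ−λ₀=-0.01905800°
scale k = 0.99968304

0.99968304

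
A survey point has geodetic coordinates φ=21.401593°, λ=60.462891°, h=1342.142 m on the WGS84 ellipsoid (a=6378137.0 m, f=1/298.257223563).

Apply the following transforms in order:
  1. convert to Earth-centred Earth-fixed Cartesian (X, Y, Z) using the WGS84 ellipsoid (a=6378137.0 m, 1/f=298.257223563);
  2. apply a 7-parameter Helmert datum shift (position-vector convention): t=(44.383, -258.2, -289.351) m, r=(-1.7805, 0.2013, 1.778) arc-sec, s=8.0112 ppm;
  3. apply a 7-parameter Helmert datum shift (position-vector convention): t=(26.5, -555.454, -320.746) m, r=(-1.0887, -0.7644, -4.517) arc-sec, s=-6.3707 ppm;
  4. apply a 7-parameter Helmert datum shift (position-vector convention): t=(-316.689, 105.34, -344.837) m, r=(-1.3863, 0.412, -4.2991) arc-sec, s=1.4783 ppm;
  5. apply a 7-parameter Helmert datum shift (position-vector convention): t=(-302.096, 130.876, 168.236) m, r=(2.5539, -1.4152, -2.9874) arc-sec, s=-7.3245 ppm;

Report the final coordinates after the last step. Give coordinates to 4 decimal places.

X=2929118.9889 m, Y=5169239.2558 m, Z=2312522.6998 m

start: φ=21.401593°, λ=60.462891°, h=1342.142 m
→ ECEF (a=6378137.000, f=1/298.257223563): X=2929445.5171, Y=5169961.7279, Z=2313339.5276
→ Helmert 7p (PV): X=2929471.0608, Y=5169790.1666, Z=2313021.2223
→ Helmert 7p (PV): X=2929583.5389, Y=5169149.8337, Z=2312669.3102
→ Helmert 7p (PV): X=2929383.5389, Y=5169217.2984, Z=2312287.2986
→ Helmert 7p (PV): X=2929118.9889, Y=5169239.2558, Z=2312522.6998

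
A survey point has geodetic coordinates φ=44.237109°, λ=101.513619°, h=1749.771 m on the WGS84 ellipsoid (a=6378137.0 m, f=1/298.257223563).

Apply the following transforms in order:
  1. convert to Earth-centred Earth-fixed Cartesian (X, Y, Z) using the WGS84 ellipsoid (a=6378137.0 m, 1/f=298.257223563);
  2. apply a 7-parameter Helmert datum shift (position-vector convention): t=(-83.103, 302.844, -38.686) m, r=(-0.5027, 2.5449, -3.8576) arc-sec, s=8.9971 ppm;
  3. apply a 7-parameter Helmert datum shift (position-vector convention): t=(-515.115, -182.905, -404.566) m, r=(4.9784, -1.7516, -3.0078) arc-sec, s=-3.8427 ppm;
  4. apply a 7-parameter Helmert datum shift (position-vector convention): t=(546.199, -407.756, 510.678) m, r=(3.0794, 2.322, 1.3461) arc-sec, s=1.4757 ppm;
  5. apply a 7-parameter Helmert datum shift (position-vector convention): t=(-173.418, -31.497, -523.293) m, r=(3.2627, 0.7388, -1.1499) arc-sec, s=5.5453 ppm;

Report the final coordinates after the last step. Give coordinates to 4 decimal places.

start: φ=44.237109°, λ=101.513619°, h=1749.771 m
→ ECEF (a=6378137.000, f=1/298.257223563): X=-913850.3875, Y=4486259.5736, Z=4428226.2950
→ Helmert 7p (PV): X=-913803.1729, Y=4486630.6644, Z=4428227.7915
→ Helmert 7p (PV): X=-914286.9559, Y=4486336.9647, Z=4427906.7379
→ Helmert 7p (PV): X=-913721.5377, Y=4485863.7566, Z=4428501.2209
→ Helmert 7p (PV): X=-913859.1522, Y=4485792.1785, Z=4428076.7159

X=-913859.1522 m, Y=4485792.1785 m, Z=4428076.7159 m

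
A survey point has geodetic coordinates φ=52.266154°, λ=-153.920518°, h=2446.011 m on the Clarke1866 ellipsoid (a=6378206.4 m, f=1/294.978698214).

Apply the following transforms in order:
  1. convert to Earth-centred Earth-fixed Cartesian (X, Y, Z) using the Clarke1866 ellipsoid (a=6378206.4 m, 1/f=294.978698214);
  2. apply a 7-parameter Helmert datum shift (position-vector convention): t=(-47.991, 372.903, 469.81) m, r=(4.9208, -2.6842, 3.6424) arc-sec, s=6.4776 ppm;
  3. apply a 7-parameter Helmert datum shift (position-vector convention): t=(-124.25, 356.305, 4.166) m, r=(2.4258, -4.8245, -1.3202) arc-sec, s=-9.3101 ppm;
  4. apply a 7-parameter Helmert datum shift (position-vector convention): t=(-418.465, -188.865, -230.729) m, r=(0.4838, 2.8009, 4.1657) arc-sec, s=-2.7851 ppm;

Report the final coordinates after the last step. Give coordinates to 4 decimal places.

X=-3515420.1406 m, Y=-1720067.9542 m, Z=5022782.0907 m

start: φ=52.266154°, λ=-153.920518°, h=2446.011 m
→ ECEF (a=6378206.400, f=1/294.978698214): X=-3514788.6391, Y=-1720316.7147, Z=5022712.5883
→ Helmert 7p (PV): X=-3514894.3813, Y=-1720136.8490, Z=5023128.1525
→ Helmert 7p (PV): X=-3515114.4060, Y=-1719801.1069, Z=5022983.1110
→ Helmert 7p (PV): X=-3515420.1406, Y=-1720067.9542, Z=5022782.0907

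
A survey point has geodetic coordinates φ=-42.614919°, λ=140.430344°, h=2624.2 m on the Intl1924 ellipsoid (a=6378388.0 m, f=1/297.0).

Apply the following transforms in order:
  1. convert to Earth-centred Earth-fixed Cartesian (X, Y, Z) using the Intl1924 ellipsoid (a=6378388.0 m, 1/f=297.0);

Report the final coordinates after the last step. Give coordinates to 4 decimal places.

start: φ=-42.614919°, λ=140.430344°, h=2624.200 m
→ ECEF (a=6378388.000, f=1/297.0): X=-3625441.5311, Y=2995993.4055, Z=-4297969.3278

X=-3625441.5311 m, Y=2995993.4055 m, Z=-4297969.3278 m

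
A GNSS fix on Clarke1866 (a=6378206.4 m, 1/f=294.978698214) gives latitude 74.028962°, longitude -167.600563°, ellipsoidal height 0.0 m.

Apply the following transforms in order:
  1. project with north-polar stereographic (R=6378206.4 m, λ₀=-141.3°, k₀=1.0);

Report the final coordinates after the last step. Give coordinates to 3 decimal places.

start: φ=74.028962°, λ=-167.600563°, h=0.000 m
→ stereo (R=6378206.4, λ₀=-141.3°): E=-792895.7664, N=-1604262.9850

E=-792895.766 m, N=-1604262.985 m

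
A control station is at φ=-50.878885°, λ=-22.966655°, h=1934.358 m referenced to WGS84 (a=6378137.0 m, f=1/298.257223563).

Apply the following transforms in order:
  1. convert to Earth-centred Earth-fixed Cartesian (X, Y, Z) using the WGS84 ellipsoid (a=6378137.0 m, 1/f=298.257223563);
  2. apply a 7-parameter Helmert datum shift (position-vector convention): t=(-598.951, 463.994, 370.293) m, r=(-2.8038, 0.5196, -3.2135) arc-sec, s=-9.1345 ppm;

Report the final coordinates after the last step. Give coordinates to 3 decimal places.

X=3713299.422 m, Y=-1573582.589 m, Z=-4926127.657 m

start: φ=-50.878885°, λ=-22.966655°, h=1934.358 m
→ ECEF (a=6378137.000, f=1/298.257223563): X=3713969.2299, Y=-1573936.1314, Z=-4926554.9906
→ Helmert 7p (PV): X=3713299.4225, Y=-1573582.5885, Z=-4926127.6571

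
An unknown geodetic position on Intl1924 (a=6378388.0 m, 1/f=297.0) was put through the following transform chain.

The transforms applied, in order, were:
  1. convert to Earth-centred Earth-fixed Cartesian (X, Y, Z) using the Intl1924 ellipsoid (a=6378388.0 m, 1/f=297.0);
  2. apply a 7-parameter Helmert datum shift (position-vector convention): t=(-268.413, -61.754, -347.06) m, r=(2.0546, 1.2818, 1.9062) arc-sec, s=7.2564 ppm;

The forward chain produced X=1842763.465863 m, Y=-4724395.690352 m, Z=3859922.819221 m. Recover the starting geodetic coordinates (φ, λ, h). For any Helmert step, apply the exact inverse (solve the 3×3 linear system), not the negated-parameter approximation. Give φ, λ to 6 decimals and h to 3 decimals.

φ=37.466446°, λ=-68.689139°, h=2678.356 m

start: X=1842763.4659, Y=-4724395.6904, Z=3859922.8192 m
→ Helmert⁻¹: X=1842950.8565, Y=-4724278.2342, Z=3860300.3789
→ geod (Bowring, a=6378388.000): φ=37.46644600°, λ=-68.68913900°, h=2678.3560 m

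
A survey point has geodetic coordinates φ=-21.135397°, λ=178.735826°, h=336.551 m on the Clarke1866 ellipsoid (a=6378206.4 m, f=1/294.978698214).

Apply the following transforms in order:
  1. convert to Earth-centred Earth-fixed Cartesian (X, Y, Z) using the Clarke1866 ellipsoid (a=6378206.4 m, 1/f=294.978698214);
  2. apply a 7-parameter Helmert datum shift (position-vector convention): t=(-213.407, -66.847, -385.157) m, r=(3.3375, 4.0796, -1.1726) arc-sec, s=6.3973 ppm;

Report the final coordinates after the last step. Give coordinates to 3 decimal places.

X=-5950931.031 m, Y=131320.916 m, Z=-2285650.164 m

start: φ=-21.135397°, λ=178.735826°, h=336.551 m
→ ECEF (a=6378206.400, f=1/294.978698214): X=-5950635.1013, Y=131316.1144, Z=-2285370.2066
→ Helmert 7p (PV): X=-5950931.0312, Y=131320.9157, Z=-2285650.1638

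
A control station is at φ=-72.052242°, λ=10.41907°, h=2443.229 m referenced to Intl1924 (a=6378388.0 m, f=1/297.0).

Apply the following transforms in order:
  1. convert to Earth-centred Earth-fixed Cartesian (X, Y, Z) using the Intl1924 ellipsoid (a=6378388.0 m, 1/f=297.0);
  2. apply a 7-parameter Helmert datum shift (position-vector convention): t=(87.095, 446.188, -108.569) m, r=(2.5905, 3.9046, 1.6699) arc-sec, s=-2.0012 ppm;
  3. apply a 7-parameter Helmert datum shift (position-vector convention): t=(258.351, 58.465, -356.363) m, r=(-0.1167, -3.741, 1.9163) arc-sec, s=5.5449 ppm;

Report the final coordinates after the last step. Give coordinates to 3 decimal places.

start: φ=-72.052242°, λ=10.419070°, h=2443.229 m
→ ECEF (a=6378388.000, f=1/297.0): X=1939738.0843, Y=356675.9574, Z=-6047953.0869
→ Helmert 7p (PV): X=1939703.9221, Y=357213.0922, Z=-6048081.7924
→ Helmert 7p (PV): X=1940079.4038, Y=357288.1370, Z=-6048436.7132

X=1940079.404 m, Y=357288.137 m, Z=-6048436.713 m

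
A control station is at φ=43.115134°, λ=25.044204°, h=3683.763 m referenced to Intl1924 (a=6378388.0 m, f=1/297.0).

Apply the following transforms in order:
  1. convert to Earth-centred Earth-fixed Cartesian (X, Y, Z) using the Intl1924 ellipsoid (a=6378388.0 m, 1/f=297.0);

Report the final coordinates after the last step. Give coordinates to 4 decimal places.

X=4227422.0362 m, Y=1975251.3634 m, Z=4339441.1225 m

start: φ=43.115134°, λ=25.044204°, h=3683.763 m
→ ECEF (a=6378388.000, f=1/297.0): X=4227422.0362, Y=1975251.3634, Z=4339441.1225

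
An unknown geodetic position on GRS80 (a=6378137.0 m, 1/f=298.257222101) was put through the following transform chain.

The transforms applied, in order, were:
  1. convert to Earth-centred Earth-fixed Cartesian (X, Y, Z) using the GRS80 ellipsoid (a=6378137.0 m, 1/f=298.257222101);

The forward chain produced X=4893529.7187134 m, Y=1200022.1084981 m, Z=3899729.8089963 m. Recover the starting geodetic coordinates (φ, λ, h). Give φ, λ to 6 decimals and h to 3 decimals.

start: X=4893529.7187, Y=1200022.1085, Z=3899729.8090 m
→ geod (Bowring, a=6378137.000): φ=37.92566300°, λ=13.77853100°, h=1287.0720 m

φ=37.925663°, λ=13.778531°, h=1287.072 m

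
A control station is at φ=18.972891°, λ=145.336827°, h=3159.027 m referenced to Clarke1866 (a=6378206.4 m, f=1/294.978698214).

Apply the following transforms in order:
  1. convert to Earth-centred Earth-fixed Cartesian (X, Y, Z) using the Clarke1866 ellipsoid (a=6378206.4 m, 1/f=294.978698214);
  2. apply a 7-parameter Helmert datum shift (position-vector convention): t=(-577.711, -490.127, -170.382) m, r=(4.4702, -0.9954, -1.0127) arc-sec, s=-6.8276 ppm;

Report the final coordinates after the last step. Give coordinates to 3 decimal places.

X=-4965897.453 m, Y=3432925.181 m, Z=2061281.457 m

start: φ=18.972891°, λ=145.336827°, h=3159.027 m
→ ECEF (a=6378206.400, f=1/294.978698214): X=-4965360.5526, Y=3433459.0468, Z=2061415.4659
→ Helmert 7p (PV): X=-4965897.4530, Y=3432925.1808, Z=2061281.4575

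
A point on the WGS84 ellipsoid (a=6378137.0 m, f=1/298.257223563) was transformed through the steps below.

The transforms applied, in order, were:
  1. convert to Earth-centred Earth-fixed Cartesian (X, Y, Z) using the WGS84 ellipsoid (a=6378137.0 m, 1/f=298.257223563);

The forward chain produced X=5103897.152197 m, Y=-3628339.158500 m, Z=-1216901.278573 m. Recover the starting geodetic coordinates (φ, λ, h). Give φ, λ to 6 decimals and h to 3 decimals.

start: X=5103897.1522, Y=-3628339.1585, Z=-1216901.2786 m
→ geod (Bowring, a=6378137.000): φ=-11.06928100°, λ=-35.40886200°, h=1944.2710 m

φ=-11.069281°, λ=-35.408862°, h=1944.271 m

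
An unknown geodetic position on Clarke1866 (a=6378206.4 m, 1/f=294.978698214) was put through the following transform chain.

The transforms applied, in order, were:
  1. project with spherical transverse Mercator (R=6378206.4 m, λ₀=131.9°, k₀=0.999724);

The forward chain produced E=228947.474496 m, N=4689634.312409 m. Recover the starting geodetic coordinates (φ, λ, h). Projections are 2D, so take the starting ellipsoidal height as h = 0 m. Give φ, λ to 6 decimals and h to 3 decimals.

start: E=228947.4745, N=4689634.3124 m
→ tm⁻¹: φ=42.10548400°, λ=134.67274900°

φ=42.105484°, λ=134.672749°, h=0.000 m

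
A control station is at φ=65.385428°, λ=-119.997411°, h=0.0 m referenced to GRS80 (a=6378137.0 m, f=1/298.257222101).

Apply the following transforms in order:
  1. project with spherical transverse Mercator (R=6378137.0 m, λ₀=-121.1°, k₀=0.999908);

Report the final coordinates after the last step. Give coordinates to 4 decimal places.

E=51115.7747 m, N=7278450.0695 m

start: φ=65.385428°, λ=-119.997411°, h=0.000 m
→ tm (R=6378137.0, λ₀=-121.1°): E=51115.7747, N=7278450.0695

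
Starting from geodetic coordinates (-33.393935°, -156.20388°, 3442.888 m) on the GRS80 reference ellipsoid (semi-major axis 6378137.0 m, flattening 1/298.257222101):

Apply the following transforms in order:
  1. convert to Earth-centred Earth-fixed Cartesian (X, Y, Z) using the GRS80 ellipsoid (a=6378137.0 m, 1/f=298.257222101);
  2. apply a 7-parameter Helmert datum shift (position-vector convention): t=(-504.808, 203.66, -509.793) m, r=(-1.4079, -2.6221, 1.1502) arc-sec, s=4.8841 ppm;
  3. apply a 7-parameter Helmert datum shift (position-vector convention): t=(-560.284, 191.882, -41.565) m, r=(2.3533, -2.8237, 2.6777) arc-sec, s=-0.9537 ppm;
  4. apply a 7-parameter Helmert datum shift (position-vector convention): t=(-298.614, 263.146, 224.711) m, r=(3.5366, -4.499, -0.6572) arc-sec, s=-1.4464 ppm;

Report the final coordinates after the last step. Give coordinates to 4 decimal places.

X=-4881191.5258 m, Y=-2151295.0605 m, Z=-3493030.8357 m

start: φ=-33.393935°, λ=-156.203880°, h=3442.888 m
→ ECEF (a=6378137.000, f=1/298.257222101): X=-4880017.1842, Y=-2151949.2900, Z=-3492413.4505
→ Helmert 7p (PV): X=-4880489.4299, Y=-2151807.1913, Z=-3492987.6487
→ Helmert 7p (PV): X=-4880969.3071, Y=-2151636.7630, Z=-3493117.2450
→ Helmert 7p (PV): X=-4881191.5258, Y=-2151295.0605, Z=-3493030.8357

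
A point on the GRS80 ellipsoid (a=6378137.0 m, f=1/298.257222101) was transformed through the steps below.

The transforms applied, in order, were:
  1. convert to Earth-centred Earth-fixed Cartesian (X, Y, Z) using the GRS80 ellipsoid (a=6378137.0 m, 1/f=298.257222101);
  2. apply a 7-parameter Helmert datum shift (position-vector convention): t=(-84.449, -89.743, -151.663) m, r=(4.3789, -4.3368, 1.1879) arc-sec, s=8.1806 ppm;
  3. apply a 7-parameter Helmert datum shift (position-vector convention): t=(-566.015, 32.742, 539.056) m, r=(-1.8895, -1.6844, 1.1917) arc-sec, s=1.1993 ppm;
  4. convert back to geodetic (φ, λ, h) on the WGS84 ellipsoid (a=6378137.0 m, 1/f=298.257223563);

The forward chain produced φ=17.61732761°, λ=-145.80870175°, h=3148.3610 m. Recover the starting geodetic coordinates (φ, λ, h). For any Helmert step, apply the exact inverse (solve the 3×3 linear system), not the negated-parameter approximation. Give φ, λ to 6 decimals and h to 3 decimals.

φ=17.617334°, λ=-145.806248°, h=2428.335 m

start: φ=17.617328°, λ=-145.808702°, h=3148.361 m
→ ECEF (a=6378137.000, f=1/298.257223563): X=-5032363.8537, Y=-3418873.7832, Z=1919013.3738
→ Helmert⁻¹: X=-5031795.8901, Y=-3418890.9279, Z=1918481.7887
→ Helmert⁻¹: X=-5031649.6242, Y=-3418703.5044, Z=1918796.1261
→ geod (Bowring, a=6378137.000): φ=17.61733400°, λ=-145.80624800°, h=2428.3350 m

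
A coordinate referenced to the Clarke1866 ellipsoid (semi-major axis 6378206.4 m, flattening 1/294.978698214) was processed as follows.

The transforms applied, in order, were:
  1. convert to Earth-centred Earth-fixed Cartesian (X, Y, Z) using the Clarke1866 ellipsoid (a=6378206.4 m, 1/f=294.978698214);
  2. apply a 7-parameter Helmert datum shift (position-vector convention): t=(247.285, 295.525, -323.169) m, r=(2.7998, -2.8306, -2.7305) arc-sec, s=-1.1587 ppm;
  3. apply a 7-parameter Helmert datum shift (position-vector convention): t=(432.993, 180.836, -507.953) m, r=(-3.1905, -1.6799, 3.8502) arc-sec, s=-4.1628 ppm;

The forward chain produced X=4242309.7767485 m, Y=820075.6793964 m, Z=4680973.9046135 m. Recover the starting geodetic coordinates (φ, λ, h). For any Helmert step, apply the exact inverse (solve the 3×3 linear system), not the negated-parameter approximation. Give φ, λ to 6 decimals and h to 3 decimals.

start: X=4242309.7767, Y=820075.6794, Z=4680973.9046 m
→ Helmert⁻¹: X=4241947.8713, Y=819746.6620, Z=4681479.4775
→ Helmert⁻¹: X=4241758.9000, Y=819571.7872, Z=4681738.7364
→ geod (Bowring, a=6378206.400): φ=47.49359300°, λ=10.93565400°, h=3969.6940 m

φ=47.493593°, λ=10.935654°, h=3969.694 m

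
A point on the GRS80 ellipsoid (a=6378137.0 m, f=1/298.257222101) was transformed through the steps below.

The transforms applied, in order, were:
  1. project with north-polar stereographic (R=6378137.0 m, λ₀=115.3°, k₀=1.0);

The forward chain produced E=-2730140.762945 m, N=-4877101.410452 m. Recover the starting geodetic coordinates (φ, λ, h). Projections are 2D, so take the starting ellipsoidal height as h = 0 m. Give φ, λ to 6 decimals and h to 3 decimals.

φ=42.678026°, λ=86.060440°, h=0.000 m

start: E=-2730140.7629, N=-4877101.4105 m
→ stereo⁻¹: φ=42.67802600°, λ=86.06044000°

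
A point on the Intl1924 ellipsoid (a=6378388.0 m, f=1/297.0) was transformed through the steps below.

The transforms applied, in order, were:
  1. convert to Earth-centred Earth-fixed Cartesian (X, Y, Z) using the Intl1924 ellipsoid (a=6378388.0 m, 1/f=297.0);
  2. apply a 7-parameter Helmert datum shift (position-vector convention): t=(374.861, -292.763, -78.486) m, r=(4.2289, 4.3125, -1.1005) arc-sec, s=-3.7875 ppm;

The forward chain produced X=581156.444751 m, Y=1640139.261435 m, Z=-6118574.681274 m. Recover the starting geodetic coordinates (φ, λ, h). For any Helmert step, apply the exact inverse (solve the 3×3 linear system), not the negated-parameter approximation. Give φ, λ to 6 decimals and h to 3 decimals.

start: X=581156.4448, Y=1640139.2614, Z=-6118574.6813 m
→ Helmert⁻¹: X=580902.9557, Y=1640315.8929, Z=-6118540.8541
→ geod (Bowring, a=6378388.000): φ=-74.22537900°, λ=70.49886300°, h=2669.6700 m

φ=-74.225379°, λ=70.498863°, h=2669.670 m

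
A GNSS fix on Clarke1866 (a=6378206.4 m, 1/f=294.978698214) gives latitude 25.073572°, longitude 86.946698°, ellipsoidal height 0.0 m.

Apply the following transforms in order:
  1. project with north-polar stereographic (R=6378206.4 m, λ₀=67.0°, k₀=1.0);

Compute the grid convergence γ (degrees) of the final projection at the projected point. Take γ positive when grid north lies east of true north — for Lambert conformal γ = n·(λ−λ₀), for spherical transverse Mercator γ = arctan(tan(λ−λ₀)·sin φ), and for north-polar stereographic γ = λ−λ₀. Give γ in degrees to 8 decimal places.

start: φ=25.073572°, λ=86.946698°, h=0.000 m
→ into stereo (λ₀=67.0°): φ=25.07357200°, λ−λ₀=19.94669800°
convergence γ = 19.94669800°

19.94669800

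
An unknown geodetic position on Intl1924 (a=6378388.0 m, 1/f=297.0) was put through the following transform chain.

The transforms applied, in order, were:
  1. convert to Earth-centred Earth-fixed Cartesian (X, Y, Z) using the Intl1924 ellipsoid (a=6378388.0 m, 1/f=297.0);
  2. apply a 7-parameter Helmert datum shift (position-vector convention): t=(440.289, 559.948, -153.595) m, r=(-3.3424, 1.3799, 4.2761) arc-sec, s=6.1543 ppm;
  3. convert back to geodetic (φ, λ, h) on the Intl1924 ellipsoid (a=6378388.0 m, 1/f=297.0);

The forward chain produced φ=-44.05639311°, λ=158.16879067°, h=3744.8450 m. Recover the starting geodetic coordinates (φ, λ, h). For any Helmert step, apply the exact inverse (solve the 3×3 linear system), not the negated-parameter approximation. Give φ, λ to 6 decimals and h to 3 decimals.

start: φ=-44.056393°, λ=158.168791°, h=3744.845 m
→ ECEF (a=6378388.000, f=1/297.0): X=-4264557.0174, Y=1708396.2451, Z=-4415279.1382
→ Helmert⁻¹: X=-4264906.1133, Y=1707985.7469, Z=-4415099.2264
→ geod (Bowring, a=6378388.000): φ=-44.05415800°, λ=158.17516200°, h=3742.9480 m

φ=-44.054158°, λ=158.175162°, h=3742.948 m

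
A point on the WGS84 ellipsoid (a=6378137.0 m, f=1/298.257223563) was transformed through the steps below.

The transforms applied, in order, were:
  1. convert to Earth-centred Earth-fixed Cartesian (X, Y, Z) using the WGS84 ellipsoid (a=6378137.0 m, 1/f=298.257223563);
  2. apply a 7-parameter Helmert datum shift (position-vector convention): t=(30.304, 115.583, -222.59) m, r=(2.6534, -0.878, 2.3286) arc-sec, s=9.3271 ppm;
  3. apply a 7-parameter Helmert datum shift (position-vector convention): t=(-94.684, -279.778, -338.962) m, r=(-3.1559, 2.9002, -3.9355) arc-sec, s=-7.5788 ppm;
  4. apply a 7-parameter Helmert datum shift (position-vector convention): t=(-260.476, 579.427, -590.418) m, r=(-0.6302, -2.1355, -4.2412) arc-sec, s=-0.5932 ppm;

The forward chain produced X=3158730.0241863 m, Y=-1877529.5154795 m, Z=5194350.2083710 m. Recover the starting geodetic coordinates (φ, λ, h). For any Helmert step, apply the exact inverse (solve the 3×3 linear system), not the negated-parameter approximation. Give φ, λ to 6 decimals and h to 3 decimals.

φ=54.906973°, λ=-30.728699°, h=57.999 m

start: X=3158730.0242, Y=-1877529.5155, Z=5194350.2084 m
→ Helmert⁻¹: X=3159084.7745, Y=-1878060.9717, Z=5194905.2634
→ Helmert⁻¹: X=3159166.1810, Y=-1877814.6380, Z=5195299.2880
→ Helmert⁻¹: X=3159107.3271, Y=-1877881.5350, Z=5195484.1292
→ geod (Bowring, a=6378137.000): φ=54.90697300°, λ=-30.72869900°, h=57.9990 m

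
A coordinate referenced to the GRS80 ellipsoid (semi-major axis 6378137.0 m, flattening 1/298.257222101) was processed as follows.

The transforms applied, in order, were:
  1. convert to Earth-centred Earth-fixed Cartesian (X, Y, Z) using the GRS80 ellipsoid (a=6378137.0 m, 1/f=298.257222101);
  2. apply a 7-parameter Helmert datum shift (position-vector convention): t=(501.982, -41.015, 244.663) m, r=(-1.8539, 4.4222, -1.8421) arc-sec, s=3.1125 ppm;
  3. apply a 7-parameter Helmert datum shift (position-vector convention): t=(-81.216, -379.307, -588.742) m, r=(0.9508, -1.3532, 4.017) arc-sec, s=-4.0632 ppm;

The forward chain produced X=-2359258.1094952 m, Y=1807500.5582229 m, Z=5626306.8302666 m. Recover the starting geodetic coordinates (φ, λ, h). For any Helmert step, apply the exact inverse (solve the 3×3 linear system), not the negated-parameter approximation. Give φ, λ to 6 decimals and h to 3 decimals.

start: X=-2359258.1095, Y=1807500.5582, Z=5626306.8303 m
→ Helmert⁻¹: X=-2359114.3540, Y=1807959.0926, Z=5626925.5785
→ Helmert⁻¹: X=-2359745.7695, Y=1807922.8340, Z=5626629.0605
→ geod (Bowring, a=6378137.000): φ=62.30984400°, λ=142.54241400°, h=2241.4930 m

φ=62.309844°, λ=142.542414°, h=2241.493 m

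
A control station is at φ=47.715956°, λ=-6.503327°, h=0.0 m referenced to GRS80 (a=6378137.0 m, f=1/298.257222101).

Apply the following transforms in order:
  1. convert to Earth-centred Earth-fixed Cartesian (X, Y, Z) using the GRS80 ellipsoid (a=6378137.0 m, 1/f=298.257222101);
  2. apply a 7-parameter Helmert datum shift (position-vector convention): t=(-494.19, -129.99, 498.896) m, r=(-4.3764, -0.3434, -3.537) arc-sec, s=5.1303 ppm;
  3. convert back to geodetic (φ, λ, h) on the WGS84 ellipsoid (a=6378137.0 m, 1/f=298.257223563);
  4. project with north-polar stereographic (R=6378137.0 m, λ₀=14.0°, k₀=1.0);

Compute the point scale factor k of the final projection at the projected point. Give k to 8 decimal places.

1.14949540

start: φ=47.715956°, λ=-6.503327°, h=0.000 m
→ ECEF (a=6378137.000, f=1/298.257222101): X=4271471.7137, Y=-486923.9815, Z=4695685.6513
→ Helmert 7p (PV): X=4270983.2702, Y=-487030.0858, Z=4696226.0803
→ geod (Bowring, a=6378137.000): φ=47.72237537°, λ=-6.50546950°, h=81.4334 m
→ into stereo (λ₀=14.0°): φ=47.72237537°, λ−λ₀=-20.50546950°
scale k = 1.14949540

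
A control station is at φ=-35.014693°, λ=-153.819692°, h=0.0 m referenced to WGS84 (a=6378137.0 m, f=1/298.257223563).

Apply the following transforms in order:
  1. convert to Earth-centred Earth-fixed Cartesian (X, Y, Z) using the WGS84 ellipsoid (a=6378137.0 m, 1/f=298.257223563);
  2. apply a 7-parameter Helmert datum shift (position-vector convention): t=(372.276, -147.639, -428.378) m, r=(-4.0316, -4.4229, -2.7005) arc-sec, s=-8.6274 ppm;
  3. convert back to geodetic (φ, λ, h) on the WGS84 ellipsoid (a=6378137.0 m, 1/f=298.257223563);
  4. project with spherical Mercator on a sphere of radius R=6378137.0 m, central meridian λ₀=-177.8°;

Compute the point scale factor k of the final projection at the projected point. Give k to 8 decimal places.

1.22107099

start: φ=-35.014693°, λ=-153.819692°, h=0.000 m
→ ECEF (a=6378137.000, f=1/298.257223563): X=-4692998.4581, Y=-2307238.3955, Z=-3639202.0498
→ Helmert 7p (PV): X=-4692537.8667, Y=-2307375.8173, Z=-3639654.5649
→ geod (Bowring, a=6378137.000): φ=-35.01985781°, λ=-153.81611414°, h=-29.1894 m
→ into merc (λ₀=-177.8°): φ=-35.01985781°, λ−λ₀=23.98388586°
scale k = 1.22107099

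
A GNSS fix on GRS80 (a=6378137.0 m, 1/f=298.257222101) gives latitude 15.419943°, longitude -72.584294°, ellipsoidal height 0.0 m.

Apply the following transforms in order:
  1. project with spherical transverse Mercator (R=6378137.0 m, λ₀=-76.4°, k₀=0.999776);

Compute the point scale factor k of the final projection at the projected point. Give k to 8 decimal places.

1.00183964

start: φ=15.419943°, λ=-72.584294°, h=0.000 m
→ into tm (λ₀=-76.4°): φ=15.41994300°, λ−λ₀=3.81570600°
scale k = 1.00183964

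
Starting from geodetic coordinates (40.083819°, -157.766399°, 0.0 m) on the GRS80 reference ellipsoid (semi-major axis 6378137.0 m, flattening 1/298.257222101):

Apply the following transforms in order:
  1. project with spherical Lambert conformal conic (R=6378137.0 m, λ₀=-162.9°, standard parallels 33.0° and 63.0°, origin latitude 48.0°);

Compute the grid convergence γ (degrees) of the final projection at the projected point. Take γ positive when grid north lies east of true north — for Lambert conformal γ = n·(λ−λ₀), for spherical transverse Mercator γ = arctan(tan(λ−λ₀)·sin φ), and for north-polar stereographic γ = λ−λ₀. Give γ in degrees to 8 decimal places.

start: φ=40.083819°, λ=-157.766399°, h=0.000 m
→ into lcc (λ₀=-162.9°): φ=40.08381900°, λ−λ₀=5.13360100°
convergence γ = 3.86087095°

3.86087095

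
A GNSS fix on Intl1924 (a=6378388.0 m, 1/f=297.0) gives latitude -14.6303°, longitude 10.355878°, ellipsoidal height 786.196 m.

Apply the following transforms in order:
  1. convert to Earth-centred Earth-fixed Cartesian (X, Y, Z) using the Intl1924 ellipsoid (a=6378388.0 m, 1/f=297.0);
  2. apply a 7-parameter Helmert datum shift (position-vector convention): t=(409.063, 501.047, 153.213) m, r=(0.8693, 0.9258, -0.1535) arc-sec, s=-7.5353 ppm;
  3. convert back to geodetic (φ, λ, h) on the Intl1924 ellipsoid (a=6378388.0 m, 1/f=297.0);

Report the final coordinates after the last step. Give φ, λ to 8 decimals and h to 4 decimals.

start: φ=-14.630300°, λ=10.355878°, h=786.196 m
→ ECEF (a=6378388.000, f=1/297.0): X=6073090.3224, Y=1109787.0692, Z=-1600771.3597
→ Helmert 7p (PV): X=6073447.2638, Y=1110281.9805, Z=-1600628.6656
→ geod (Bowring, a=6378388.000): φ=-14.62804793°, λ=10.35980053°, h=1175.9964 m

φ=-14.62804793°, λ=10.35980053°, h=1175.9964 m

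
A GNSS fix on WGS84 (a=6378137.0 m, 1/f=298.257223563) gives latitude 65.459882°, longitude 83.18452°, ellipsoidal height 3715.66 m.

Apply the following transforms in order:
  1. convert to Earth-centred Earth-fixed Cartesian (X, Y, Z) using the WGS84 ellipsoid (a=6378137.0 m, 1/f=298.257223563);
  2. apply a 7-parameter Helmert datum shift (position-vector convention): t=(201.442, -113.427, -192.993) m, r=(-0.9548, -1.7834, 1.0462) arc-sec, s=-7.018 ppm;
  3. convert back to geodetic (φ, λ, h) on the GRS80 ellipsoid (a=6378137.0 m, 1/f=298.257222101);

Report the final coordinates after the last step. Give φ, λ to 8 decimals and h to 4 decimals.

start: φ=65.459882°, λ=83.184520°, h=3715.660 m
→ ECEF (a=6378137.000, f=1/298.257223563): X=315424.2437, Y=2639162.2127, Z=5782572.9001
→ Helmert 7p (PV): X=315560.0892, Y=2639058.6312, Z=5782329.8356
→ geod (Bowring, a=6378137.000): φ=65.45968425°, λ=83.18134727°, h=3458.5322 m

φ=65.45968425°, λ=83.18134727°, h=3458.5322 m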